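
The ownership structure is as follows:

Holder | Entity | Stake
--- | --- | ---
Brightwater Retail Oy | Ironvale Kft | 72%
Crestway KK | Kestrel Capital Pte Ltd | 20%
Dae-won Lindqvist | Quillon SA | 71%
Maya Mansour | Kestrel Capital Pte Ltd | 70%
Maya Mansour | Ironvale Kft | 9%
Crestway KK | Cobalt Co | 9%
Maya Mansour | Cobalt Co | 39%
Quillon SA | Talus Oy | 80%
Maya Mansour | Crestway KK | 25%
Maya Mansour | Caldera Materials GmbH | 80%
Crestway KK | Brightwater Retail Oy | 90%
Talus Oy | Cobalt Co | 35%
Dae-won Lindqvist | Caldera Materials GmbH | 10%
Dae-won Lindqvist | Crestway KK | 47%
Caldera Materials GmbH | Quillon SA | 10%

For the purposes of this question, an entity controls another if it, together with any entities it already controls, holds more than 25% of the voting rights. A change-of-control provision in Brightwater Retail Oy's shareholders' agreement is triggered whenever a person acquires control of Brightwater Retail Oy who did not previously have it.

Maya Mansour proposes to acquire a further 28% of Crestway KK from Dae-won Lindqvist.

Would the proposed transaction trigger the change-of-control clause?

The purchase adds only to Maya's holdings (Dae-won's stake shrinks), so Maya is the only person who could newly come to control Brightwater.
Maya holds 80% of Caldera, so Maya controls Caldera.
Maya holds 39% of Cobalt, so Maya controls Cobalt.
Maya holds 70% of Kestrel, so Maya controls Kestrel.
Neither Maya nor any entity Maya controls holds any voting interest in Brightwater.
So before the transaction, Maya does not control Brightwater.
After the purchase, Maya's direct stake in Crestway rises to 25% + 28% = 53%, and Dae-won's stake falls to 19%.
Maya holds 53% of Crestway, so Maya controls Crestway.
Crestway holds 90% of Brightwater, so Maya controls Brightwater.
Maya did not control Brightwater before and does after, so the clause is triggered.

Yes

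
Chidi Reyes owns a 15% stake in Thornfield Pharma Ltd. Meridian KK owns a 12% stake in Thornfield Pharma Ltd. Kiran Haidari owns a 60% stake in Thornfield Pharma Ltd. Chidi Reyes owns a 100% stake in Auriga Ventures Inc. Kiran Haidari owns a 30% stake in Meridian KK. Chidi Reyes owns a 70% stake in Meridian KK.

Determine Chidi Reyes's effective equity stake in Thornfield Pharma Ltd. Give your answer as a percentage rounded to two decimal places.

Chidi reaches Thornfield along 2 paths.
Direct stake: 15% = 15%.
Via Meridian: 70% × 12% = 8.4%.
Total: 15% + 8.4% = 23.4%.
Rounded: 23.40%.

23.40%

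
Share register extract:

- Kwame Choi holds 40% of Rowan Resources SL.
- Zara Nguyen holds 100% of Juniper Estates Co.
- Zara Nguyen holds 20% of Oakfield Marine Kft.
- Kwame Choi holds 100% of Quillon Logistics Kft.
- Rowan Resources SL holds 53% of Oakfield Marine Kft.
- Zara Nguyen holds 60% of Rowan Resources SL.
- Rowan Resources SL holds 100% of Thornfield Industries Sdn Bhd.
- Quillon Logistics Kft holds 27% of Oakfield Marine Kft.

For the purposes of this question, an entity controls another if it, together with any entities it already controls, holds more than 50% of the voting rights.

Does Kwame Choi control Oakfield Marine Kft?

Kwame holds 100% of Quillon, so Kwame controls Quillon.
In Oakfield, Kwame's side holds only 27%, not > 50%.
So Kwame does not control Oakfield.

No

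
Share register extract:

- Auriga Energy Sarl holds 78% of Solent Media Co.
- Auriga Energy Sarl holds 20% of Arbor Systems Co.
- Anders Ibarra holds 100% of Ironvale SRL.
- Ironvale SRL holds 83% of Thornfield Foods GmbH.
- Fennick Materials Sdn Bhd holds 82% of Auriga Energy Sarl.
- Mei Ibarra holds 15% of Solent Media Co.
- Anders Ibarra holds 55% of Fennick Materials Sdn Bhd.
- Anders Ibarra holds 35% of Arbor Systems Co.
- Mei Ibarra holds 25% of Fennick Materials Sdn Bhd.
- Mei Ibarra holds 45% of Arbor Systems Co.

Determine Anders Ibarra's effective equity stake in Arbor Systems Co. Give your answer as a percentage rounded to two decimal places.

Anders reaches Arbor along 2 paths.
Via Fennick → Auriga: 55% × 82% × 20% = 9.02%.
Direct stake: 35% = 35%.
Total: 9.02% + 35% = 44.02%.

44.02%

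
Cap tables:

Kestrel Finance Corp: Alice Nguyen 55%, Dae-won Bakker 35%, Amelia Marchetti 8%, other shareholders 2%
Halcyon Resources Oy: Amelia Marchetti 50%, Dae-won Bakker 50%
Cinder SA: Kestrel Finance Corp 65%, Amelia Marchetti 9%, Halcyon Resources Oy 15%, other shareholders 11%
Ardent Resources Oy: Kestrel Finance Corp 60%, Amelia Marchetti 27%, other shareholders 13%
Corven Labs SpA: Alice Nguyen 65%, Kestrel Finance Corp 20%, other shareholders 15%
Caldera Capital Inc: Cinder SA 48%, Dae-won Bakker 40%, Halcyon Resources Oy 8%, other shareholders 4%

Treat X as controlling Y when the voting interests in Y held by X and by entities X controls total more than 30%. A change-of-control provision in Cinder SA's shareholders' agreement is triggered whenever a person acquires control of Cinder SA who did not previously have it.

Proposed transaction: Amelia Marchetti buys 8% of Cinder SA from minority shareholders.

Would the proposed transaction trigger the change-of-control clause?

Yes

The purchase changes only Amelia's holdings, so Amelia is the only person who could newly come to control Cinder.
Amelia holds 50% of Halcyon, so Amelia controls Halcyon.
In Cinder, Amelia's side holds only 9% + 15% = 24%, not > 30%.
So before the transaction, Amelia does not control Cinder.
After the purchase, Amelia's direct stake in Cinder rises to 9% + 8% = 17%.
Amelia and Halcyon together hold 17% + 15% = 32% of Cinder, so Amelia controls Cinder.
Amelia did not control Cinder before and does after, so the clause is triggered.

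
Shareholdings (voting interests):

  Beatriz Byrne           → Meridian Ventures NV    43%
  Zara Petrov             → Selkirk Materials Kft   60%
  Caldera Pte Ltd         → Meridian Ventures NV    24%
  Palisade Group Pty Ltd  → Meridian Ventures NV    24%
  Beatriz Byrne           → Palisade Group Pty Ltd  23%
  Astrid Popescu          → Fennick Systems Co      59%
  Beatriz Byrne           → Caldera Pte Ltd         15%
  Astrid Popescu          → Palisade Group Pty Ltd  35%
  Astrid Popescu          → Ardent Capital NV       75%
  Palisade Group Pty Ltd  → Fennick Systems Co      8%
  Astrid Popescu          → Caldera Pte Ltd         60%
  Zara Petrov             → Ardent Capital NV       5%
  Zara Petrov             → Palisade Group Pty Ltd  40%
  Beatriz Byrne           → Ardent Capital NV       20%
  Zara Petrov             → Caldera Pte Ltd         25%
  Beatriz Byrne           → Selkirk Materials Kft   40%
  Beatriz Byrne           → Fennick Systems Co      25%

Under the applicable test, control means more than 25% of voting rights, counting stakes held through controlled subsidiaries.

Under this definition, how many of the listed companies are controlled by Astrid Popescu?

Astrid holds 35% of Palisade, so Astrid controls Palisade.
Astrid holds 60% of Caldera, so Astrid controls Caldera.
Astrid and Palisade together hold 59% + 8% = 67% of Fennick, so Astrid controls Fennick.
Palisade and Caldera together hold 24% + 24% = 48% of Meridian, so Astrid controls Meridian.
Astrid holds 75% of Ardent, so Astrid controls Ardent.
No other company's threshold is met.
Astrid controls 5 companies.

5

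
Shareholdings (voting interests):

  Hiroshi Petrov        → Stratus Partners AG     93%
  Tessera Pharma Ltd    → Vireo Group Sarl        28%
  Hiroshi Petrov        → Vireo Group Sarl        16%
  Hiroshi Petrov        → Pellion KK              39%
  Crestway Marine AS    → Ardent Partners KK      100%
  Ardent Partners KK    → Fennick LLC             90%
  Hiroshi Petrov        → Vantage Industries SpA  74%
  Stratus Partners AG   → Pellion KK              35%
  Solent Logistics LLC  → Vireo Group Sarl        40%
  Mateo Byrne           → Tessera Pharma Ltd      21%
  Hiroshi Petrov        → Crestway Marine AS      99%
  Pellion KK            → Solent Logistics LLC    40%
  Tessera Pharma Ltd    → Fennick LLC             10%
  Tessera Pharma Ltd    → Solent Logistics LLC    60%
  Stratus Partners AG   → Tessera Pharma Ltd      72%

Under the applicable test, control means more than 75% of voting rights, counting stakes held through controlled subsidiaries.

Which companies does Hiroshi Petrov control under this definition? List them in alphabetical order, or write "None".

Ardent Partners KK, Crestway Marine AS, Fennick LLC, Stratus Partners AG

Hiroshi holds 99% of Crestway, so Hiroshi controls Crestway.
Hiroshi holds 93% of Stratus, so Hiroshi controls Stratus.
Crestway holds 100% of Ardent, so Hiroshi controls Ardent.
Ardent holds 90% of Fennick, so Hiroshi controls Fennick.
No other company's threshold is met.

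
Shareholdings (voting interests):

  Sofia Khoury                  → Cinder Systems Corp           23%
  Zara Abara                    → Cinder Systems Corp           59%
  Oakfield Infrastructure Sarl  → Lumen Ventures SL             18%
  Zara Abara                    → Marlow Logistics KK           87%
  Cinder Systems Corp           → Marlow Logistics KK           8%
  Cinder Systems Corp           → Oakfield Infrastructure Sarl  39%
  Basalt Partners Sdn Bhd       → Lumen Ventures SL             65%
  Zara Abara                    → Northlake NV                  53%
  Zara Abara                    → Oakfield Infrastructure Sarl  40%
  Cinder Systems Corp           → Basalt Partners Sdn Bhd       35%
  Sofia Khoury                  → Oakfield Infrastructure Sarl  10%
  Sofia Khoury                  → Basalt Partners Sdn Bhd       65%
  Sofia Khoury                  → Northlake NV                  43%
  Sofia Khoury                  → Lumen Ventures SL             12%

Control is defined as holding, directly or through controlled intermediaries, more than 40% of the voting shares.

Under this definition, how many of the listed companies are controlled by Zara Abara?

4

Zara holds 59% of Cinder, so Zara controls Cinder.
Zara and Cinder together hold 87% + 8% = 95% of Marlow, so Zara controls Marlow.
Zara and Cinder together hold 40% + 39% = 79% of Oakfield, so Zara controls Oakfield.
Zara holds 53% of Northlake, so Zara controls Northlake.
No other company's threshold is met.
Zara controls 4 companies.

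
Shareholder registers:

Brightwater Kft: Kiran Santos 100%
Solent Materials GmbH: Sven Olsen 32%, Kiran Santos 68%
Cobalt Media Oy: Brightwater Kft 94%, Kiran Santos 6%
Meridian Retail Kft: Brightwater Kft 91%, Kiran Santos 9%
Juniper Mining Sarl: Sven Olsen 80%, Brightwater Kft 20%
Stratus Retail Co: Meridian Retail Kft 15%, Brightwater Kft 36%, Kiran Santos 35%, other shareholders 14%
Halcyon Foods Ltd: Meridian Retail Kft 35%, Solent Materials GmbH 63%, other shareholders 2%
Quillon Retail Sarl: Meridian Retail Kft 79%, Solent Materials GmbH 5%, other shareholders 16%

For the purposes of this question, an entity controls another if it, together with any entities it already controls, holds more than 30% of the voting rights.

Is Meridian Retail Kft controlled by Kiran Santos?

Yes

Kiran holds 100% of Brightwater, so Kiran controls Brightwater.
Brightwater and Kiran together hold 91% + 9% = 100% of Meridian, so Kiran controls Meridian.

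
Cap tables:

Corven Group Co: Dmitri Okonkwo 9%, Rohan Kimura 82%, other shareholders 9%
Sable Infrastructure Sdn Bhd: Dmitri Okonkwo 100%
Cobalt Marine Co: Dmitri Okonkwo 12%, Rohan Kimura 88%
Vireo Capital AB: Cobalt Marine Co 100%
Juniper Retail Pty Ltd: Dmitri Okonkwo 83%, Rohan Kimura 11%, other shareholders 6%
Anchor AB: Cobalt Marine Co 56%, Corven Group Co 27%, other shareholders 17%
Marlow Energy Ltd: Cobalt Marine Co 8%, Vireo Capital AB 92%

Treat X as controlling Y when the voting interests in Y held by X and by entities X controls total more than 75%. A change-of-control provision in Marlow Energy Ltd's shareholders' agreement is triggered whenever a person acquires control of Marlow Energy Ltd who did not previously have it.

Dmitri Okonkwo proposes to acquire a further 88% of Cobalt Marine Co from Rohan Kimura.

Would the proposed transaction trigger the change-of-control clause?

The purchase adds only to Dmitri's holdings (Rohan's stake shrinks), so Dmitri is the only person who could newly come to control Marlow.
Dmitri holds 100% of Sable, so Dmitri controls Sable.
Dmitri holds 83% of Juniper, so Dmitri controls Juniper.
Neither Dmitri nor any entity Dmitri controls holds any voting interest in Marlow.
So before the transaction, Dmitri does not control Marlow.
After the purchase, Dmitri's direct stake in Cobalt rises to 12% + 88% = 100%, and Rohan's stake falls to 0%.
Dmitri holds 100% of Cobalt, so Dmitri controls Cobalt.
Cobalt holds 100% of Vireo, so Dmitri controls Vireo.
Cobalt and Vireo together hold 8% + 92% = 100% of Marlow, so Dmitri controls Marlow.
Dmitri did not control Marlow before and does after, so the clause is triggered.

Yes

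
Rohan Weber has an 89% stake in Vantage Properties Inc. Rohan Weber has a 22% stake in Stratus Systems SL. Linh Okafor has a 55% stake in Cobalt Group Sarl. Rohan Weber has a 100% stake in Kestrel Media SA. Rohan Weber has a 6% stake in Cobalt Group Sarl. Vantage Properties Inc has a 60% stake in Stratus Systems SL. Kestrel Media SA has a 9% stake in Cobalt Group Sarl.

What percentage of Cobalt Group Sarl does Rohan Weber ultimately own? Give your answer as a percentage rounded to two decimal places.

15.00%

Rohan reaches Cobalt along 2 paths.
Via Kestrel: 100% × 9% = 9%.
Direct stake: 6% = 6%.
Total: 9% + 6% = 15%.
Rounded: 15.00%.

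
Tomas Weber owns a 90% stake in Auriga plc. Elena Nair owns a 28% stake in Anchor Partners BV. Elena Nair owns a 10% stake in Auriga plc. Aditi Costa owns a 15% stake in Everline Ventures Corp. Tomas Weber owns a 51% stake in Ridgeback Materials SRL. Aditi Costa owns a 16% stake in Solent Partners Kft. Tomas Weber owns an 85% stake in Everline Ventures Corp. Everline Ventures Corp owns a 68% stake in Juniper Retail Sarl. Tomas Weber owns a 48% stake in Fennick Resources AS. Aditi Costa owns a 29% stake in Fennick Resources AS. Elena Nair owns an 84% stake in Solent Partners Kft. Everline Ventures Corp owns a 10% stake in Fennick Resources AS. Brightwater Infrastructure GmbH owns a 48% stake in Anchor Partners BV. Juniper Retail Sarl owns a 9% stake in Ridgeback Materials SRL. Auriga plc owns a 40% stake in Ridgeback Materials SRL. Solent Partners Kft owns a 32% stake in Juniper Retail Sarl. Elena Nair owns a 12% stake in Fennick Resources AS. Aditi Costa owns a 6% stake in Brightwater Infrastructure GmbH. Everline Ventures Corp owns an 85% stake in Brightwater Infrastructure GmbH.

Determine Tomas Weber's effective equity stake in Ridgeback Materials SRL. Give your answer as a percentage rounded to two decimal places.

92.20%

Tomas reaches Ridgeback along 3 paths.
Via Auriga: 90% × 40% = 36%.
Direct stake: 51% = 51%.
Via Everline → Juniper: 85% × 68% × 9% = 5.202%.
Total: 36% + 51% + 5.202% = 92.202%.
Rounded: 92.20%.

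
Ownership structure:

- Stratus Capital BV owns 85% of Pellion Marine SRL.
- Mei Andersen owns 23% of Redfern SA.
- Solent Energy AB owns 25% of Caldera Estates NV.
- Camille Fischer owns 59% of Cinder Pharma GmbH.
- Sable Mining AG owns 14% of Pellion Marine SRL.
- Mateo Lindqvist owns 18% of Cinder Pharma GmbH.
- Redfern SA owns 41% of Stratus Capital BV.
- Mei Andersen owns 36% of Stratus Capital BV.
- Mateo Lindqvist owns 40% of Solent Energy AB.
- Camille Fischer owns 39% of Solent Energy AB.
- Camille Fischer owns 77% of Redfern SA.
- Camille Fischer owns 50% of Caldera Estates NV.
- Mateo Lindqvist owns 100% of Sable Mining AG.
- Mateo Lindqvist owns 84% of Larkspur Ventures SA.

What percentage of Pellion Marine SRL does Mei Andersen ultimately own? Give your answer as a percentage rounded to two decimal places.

Mei reaches Pellion along 2 paths.
Via Redfern → Stratus: 23% × 41% × 85% = 8.0155%.
Via Stratus: 36% × 85% = 30.6%.
Total: 8.0155% + 30.6% = 38.6155%.
Rounded: 38.62%.

38.62%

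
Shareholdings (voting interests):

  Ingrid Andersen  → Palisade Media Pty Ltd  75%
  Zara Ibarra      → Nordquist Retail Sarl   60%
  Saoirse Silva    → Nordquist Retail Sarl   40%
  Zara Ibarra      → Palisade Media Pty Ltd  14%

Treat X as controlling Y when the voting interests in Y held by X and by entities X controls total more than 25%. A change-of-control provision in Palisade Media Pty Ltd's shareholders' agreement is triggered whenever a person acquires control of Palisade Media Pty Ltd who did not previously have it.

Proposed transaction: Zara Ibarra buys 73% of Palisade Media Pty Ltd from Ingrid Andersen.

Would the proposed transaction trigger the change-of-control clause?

The purchase adds only to Zara's holdings (Ingrid's stake shrinks), so Zara is the only person who could newly come to control Palisade.
Zara holds 60% of Nordquist, so Zara controls Nordquist.
In Palisade, Zara's side holds only 14%, not > 25%.
So before the transaction, Zara does not control Palisade.
After the purchase, Zara's direct stake in Palisade rises to 14% + 73% = 87%, and Ingrid's stake falls to 2%.
Zara holds 87% of Palisade, so Zara controls Palisade.
Zara did not control Palisade before and does after, so the clause is triggered.

Yes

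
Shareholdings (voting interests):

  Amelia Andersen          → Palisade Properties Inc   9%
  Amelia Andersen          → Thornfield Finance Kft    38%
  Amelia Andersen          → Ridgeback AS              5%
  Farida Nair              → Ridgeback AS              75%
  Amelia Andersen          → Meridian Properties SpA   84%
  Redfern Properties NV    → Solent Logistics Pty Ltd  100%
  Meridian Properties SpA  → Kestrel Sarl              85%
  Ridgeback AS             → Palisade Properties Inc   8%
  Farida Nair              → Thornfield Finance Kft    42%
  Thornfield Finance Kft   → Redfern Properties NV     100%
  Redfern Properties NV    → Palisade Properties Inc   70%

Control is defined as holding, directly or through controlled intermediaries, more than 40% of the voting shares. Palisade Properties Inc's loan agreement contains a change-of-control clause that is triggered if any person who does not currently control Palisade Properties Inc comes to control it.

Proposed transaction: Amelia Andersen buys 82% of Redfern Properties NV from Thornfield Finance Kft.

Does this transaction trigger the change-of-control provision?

The purchase adds only to Amelia's holdings (Thornfield's stake shrinks), so Amelia is the only person who could newly come to control Palisade.
Amelia holds 84% of Meridian, so Amelia controls Meridian.
Meridian holds 85% of Kestrel, so Amelia controls Kestrel.
In Palisade, Amelia's side holds only 9%, not > 40%.
So before the transaction, Amelia does not control Palisade.
After the purchase, Amelia holds 82% of Redfern directly, and Thornfield's stake falls to 18%.
Amelia holds 82% of Redfern, so Amelia controls Redfern.
Amelia and Redfern together hold 9% + 70% = 79% of Palisade, so Amelia controls Palisade.
Amelia did not control Palisade before and does after, so the clause is triggered.

Yes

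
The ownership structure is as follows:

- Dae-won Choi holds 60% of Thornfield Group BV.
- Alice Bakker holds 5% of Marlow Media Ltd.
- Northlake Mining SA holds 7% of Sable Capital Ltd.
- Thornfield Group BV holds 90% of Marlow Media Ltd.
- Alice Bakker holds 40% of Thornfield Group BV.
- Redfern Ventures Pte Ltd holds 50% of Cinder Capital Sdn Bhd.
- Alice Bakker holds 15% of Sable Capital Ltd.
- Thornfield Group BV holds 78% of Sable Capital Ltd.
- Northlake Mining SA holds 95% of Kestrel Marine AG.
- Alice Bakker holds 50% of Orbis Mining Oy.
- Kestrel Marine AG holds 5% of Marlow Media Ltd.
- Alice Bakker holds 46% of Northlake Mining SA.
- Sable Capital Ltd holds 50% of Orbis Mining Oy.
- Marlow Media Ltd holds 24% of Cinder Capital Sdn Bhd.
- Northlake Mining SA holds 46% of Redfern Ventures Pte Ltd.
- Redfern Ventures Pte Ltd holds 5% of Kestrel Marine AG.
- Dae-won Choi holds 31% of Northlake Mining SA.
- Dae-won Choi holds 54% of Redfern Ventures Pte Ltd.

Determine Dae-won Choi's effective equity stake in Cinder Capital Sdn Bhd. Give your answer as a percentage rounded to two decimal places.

47.48%

Dae-won reaches Cinder along 6 paths.
Via Northlake → Kestrel → Marlow: 31% × 95% × 5% × 24% = 0.3534%.
Via Redfern → Kestrel → Marlow: 54% × 5% × 5% × 24% = 0.0324%.
Via Northlake → Redfern → Kestrel → Marlow: 31% × 46% × 5% × 5% × 24% = 0.008556%.
Via Thornfield → Marlow: 60% × 90% × 24% = 12.96%.
Via Redfern: 54% × 50% = 27%.
Via Northlake → Redfern: 31% × 46% × 50% = 7.13%.
Total: 0.3534% + 0.0324% + 0.008556% + 12.96% + 27% + 7.13% = 47.484356%.
Rounded: 47.48%.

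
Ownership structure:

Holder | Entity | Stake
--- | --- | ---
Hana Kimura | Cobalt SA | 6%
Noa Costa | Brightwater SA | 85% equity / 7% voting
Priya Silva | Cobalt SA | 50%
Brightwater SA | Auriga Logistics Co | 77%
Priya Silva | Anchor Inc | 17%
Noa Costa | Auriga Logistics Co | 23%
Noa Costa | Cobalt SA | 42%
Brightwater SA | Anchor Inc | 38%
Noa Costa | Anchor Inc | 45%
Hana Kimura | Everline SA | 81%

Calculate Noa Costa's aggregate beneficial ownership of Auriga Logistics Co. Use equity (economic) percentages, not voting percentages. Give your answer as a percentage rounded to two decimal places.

Noa reaches Auriga along 2 paths.
Via Brightwater: 85% × 77% = 65.45%.
Direct stake: 23% = 23%.
Total: 65.45% + 23% = 88.45%.

88.45%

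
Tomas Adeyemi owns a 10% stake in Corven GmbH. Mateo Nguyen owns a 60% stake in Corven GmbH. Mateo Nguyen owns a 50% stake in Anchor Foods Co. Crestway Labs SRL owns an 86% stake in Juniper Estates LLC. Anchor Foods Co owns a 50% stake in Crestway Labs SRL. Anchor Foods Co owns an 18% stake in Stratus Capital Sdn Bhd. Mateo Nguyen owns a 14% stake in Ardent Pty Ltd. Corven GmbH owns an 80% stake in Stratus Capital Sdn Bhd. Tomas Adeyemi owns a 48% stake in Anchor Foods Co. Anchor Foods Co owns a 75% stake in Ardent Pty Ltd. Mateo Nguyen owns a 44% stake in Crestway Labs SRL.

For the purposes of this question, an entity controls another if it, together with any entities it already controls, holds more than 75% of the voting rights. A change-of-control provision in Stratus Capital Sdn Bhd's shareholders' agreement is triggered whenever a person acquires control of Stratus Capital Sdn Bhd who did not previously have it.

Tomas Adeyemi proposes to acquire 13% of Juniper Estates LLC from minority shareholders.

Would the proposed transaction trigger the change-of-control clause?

The purchase changes only Tomas's holdings, so Tomas is the only person who could newly come to control Stratus.
Tomas's largest direct stake is 48% in Anchor, which does not meet the threshold, so Tomas controls no company.
Neither Tomas nor any entity Tomas controls holds any voting interest in Stratus.
So before the transaction, Tomas does not control Stratus.
After the purchase, Tomas holds 13% of Juniper directly.
Tomas's side now holds 13% of Juniper, not > 75%, so Tomas still does not control Juniper.
After the transaction, neither Tomas nor any entity Tomas controls holds a voting interest in Stratus, so Tomas still does not control it.
No new person acquires control, so the clause is not triggered.

No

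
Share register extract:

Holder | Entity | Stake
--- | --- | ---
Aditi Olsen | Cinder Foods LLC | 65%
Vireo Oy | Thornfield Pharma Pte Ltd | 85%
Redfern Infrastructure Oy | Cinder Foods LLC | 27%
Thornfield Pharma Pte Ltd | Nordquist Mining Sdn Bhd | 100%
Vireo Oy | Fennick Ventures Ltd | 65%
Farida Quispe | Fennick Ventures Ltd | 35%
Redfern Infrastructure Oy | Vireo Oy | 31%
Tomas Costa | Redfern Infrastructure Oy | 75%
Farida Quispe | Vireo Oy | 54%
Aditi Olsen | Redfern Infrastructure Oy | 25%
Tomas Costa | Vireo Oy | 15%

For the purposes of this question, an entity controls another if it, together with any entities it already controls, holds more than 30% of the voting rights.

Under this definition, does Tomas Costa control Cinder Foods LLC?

Tomas holds 75% of Redfern, so Tomas controls Redfern.
Redfern and Tomas together hold 31% + 15% = 46% of Vireo, so Tomas controls Vireo.
Vireo holds 85% of Thornfield, so Tomas controls Thornfield.
Vireo holds 65% of Fennick, so Tomas controls Fennick.
Thornfield holds 100% of Nordquist, so Tomas controls Nordquist.
In Cinder, Tomas's side holds only 27%, not > 30%.
So Tomas does not control Cinder.

No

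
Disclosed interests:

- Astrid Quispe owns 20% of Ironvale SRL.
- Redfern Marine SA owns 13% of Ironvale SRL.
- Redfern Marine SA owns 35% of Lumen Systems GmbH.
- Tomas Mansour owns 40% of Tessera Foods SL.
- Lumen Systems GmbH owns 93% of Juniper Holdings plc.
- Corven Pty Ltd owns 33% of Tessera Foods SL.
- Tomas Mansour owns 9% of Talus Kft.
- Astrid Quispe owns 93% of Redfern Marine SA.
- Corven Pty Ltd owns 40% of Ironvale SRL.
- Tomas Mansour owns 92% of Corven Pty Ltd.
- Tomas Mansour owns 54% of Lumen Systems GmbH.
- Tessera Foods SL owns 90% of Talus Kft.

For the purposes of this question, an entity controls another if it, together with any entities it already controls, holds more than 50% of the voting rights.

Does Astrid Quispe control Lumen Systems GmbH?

Astrid holds 93% of Redfern, so Astrid controls Redfern.
In Lumen, Astrid's side holds only 35%, not > 50%.
So Astrid does not control Lumen.

No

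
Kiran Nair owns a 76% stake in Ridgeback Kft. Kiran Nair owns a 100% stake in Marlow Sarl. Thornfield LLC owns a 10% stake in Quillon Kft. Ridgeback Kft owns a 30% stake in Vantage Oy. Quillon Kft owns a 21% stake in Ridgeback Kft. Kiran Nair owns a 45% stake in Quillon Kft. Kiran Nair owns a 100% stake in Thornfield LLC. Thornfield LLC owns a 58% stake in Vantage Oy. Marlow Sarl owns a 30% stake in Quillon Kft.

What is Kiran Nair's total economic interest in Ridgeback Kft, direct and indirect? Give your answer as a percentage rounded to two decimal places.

Kiran reaches Ridgeback along 4 paths.
Via Quillon: 45% × 21% = 9.45%.
Via Thornfield → Quillon: 100% × 10% × 21% = 2.1%.
Via Marlow → Quillon: 100% × 30% × 21% = 6.3%.
Direct stake: 76% = 76%.
Total: 9.45% + 2.1% + 6.3% + 76% = 93.85%.

93.85%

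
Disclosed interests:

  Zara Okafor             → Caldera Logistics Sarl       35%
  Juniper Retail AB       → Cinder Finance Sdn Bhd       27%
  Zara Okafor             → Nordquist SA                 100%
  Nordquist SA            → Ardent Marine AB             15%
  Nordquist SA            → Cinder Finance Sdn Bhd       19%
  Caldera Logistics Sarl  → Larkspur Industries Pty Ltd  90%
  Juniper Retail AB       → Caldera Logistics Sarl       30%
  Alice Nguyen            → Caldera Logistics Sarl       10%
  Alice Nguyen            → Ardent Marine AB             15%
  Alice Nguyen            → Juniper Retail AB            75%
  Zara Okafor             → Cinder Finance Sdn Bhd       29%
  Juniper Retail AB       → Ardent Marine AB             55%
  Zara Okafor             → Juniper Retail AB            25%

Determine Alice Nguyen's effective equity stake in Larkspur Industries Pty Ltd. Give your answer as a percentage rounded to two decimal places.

Alice reaches Larkspur along 2 paths.
Via Caldera: 10% × 90% = 9%.
Via Juniper → Caldera: 75% × 30% × 90% = 20.25%.
Total: 9% + 20.25% = 29.25%.

29.25%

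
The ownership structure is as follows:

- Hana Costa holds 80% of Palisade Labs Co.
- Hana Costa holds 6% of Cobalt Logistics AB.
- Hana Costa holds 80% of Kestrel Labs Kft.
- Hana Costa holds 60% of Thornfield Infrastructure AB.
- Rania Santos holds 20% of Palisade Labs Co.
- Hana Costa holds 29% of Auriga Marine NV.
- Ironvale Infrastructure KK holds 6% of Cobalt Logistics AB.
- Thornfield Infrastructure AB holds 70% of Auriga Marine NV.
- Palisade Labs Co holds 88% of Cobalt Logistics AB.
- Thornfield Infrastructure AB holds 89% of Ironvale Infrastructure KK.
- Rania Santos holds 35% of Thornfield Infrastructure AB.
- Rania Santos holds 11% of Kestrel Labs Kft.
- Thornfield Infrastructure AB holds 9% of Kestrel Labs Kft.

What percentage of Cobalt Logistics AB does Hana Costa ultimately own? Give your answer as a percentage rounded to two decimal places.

79.60%

Hana reaches Cobalt along 3 paths.
Via Thornfield → Ironvale: 60% × 89% × 6% = 3.204%.
Via Palisade: 80% × 88% = 70.4%.
Direct stake: 6% = 6%.
Total: 3.204% + 70.4% + 6% = 79.604%.
Rounded: 79.60%.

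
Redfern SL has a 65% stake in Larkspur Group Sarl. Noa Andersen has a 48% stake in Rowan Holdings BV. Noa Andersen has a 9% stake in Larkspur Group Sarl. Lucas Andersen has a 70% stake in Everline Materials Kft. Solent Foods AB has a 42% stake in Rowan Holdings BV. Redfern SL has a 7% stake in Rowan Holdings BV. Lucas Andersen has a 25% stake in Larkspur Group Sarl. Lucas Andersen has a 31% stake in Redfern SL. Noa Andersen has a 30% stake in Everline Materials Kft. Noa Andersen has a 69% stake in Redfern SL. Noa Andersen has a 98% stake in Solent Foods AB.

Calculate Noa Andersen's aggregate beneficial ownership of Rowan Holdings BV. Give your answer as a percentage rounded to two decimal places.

93.99%

Noa reaches Rowan along 3 paths.
Direct stake: 48% = 48%.
Via Solent: 98% × 42% = 41.16%.
Via Redfern: 69% × 7% = 4.83%.
Total: 48% + 41.16% + 4.83% = 93.99%.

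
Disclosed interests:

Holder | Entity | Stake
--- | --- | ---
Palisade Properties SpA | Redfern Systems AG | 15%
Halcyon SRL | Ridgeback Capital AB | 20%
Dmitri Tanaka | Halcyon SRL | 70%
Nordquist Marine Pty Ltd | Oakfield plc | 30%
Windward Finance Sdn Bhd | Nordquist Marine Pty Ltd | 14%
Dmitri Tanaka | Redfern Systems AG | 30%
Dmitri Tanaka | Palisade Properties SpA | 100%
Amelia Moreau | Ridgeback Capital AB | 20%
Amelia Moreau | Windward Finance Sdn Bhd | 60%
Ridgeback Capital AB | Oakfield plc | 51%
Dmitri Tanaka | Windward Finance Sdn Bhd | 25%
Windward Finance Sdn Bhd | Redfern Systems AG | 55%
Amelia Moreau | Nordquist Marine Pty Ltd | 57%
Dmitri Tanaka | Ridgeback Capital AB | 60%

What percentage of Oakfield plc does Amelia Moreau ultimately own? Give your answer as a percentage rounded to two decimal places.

29.82%

Amelia reaches Oakfield along 3 paths.
Via Ridgeback: 20% × 51% = 10.2%.
Via Nordquist: 57% × 30% = 17.1%.
Via Windward → Nordquist: 60% × 14% × 30% = 2.52%.
Total: 10.2% + 17.1% + 2.52% = 29.82%.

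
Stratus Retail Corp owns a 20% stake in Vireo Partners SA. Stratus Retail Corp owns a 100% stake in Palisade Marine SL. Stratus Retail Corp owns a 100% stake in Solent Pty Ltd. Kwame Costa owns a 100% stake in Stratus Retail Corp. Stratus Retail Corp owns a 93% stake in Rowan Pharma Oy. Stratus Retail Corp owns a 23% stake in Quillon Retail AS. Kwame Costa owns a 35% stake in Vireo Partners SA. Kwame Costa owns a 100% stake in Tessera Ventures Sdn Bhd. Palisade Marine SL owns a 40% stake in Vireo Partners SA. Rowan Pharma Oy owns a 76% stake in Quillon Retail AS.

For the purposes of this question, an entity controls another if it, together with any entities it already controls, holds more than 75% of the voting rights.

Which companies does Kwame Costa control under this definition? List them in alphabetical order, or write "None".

Kwame holds 100% of Stratus, so Kwame controls Stratus.
Stratus holds 100% of Palisade, so Kwame controls Palisade.
Kwame and Palisade and Stratus together hold 35% + 40% + 20% = 95% of Vireo, so Kwame controls Vireo.
Stratus holds 93% of Rowan, so Kwame controls Rowan.
Kwame holds 100% of Tessera, so Kwame controls Tessera.
Rowan and Stratus together hold 76% + 23% = 99% of Quillon, so Kwame controls Quillon.
Stratus holds 100% of Solent, so Kwame controls Solent.

Palisade Marine SL, Quillon Retail AS, Rowan Pharma Oy, Solent Pty Ltd, Stratus Retail Corp, Tessera Ventures Sdn Bhd, Vireo Partners SA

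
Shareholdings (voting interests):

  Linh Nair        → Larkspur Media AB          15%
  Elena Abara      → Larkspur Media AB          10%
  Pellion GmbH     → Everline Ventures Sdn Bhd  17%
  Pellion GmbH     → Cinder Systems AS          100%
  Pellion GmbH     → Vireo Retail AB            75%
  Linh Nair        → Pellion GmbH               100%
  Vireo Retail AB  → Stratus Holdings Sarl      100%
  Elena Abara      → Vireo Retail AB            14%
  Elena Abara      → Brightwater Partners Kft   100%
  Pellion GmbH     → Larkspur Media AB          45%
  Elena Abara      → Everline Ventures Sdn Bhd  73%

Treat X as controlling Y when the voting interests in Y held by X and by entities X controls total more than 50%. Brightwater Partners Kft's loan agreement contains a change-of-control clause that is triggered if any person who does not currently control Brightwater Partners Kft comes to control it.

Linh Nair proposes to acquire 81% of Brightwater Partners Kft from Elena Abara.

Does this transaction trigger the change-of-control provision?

The purchase adds only to Linh's holdings (Elena's stake shrinks), so Linh is the only person who could newly come to control Brightwater.
Linh holds 100% of Pellion, so Linh controls Pellion.
Pellion and Linh together hold 45% + 15% = 60% of Larkspur, so Linh controls Larkspur.
Pellion holds 75% of Vireo, so Linh controls Vireo.
Vireo holds 100% of Stratus, so Linh controls Stratus.
Pellion holds 100% of Cinder, so Linh controls Cinder.
Neither Linh nor any entity Linh controls holds any voting interest in Brightwater.
So before the transaction, Linh does not control Brightwater.
After the purchase, Linh holds 81% of Brightwater directly, and Elena's stake falls to 19%.
Linh holds 81% of Brightwater, so Linh controls Brightwater.
Linh did not control Brightwater before and does after, so the clause is triggered.

Yes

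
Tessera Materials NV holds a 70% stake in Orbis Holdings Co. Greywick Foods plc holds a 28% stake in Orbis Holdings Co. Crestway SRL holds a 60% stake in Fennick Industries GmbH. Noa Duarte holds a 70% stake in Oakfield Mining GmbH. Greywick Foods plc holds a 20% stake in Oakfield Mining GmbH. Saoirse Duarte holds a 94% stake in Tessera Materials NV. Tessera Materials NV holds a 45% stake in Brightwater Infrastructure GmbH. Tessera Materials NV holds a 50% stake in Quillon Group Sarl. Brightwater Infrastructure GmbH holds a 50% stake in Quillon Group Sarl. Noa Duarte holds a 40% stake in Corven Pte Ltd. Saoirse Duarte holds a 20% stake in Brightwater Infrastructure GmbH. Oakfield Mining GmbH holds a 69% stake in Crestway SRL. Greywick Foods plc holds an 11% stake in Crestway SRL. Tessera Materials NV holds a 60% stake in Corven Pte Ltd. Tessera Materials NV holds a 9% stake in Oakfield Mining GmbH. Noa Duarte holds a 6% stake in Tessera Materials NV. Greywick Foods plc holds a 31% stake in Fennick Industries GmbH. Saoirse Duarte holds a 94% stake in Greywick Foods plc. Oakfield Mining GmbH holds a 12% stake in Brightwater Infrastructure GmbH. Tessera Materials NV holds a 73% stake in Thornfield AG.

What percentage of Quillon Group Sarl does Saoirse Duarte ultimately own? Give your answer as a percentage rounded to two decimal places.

Saoirse reaches Quillon along 5 paths.
Via Tessera: 94% × 50% = 47%.
Via Greywick → Oakfield → Brightwater: 94% × 20% × 12% × 50% = 1.128%.
Via Tessera → Oakfield → Brightwater: 94% × 9% × 12% × 50% = 0.5076%.
Via Tessera → Brightwater: 94% × 45% × 50% = 21.15%.
Via Brightwater: 20% × 50% = 10%.
Total: 47% + 1.128% + 0.5076% + 21.15% + 10% = 79.7856%.
Rounded: 79.79%.

79.79%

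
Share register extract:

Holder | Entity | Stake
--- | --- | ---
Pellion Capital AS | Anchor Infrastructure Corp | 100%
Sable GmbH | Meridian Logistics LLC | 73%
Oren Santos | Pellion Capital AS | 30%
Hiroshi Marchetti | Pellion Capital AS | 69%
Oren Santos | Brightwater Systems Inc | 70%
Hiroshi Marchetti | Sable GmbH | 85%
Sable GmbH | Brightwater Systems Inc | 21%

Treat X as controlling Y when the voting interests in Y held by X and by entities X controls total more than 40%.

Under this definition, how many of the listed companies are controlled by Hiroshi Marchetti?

Hiroshi holds 69% of Pellion, so Hiroshi controls Pellion.
Hiroshi holds 85% of Sable, so Hiroshi controls Sable.
Pellion holds 100% of Anchor, so Hiroshi controls Anchor.
Sable holds 73% of Meridian, so Hiroshi controls Meridian.
No other company's threshold is met.
Hiroshi controls 4 companies.

4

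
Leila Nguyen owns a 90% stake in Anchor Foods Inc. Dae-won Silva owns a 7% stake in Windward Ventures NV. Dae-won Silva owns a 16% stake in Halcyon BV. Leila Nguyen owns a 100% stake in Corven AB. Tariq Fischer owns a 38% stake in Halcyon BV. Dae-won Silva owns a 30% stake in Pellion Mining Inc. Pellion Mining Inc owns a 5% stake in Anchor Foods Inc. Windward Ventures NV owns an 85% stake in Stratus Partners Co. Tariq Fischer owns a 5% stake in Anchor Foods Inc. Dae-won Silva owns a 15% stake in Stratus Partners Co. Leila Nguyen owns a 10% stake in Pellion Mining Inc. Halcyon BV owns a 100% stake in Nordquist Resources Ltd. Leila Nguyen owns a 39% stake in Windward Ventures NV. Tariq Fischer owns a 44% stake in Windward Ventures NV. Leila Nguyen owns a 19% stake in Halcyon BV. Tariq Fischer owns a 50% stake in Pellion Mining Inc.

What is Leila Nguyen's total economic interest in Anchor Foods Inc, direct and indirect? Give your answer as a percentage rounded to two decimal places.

Leila reaches Anchor along 2 paths.
Via Pellion: 10% × 5% = 0.5%.
Direct stake: 90% = 90%.
Total: 0.5% + 90% = 90.5%.
Rounded: 90.50%.

90.50%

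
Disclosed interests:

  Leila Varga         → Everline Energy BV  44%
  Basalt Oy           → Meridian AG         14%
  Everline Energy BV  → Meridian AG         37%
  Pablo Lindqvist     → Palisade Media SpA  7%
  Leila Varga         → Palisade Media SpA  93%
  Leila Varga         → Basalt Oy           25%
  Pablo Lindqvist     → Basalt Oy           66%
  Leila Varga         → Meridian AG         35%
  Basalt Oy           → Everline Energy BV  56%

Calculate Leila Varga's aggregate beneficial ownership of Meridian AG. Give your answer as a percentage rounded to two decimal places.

Leila reaches Meridian along 4 paths.
Via Basalt: 25% × 14% = 3.5%.
Direct stake: 35% = 35%.
Via Basalt → Everline: 25% × 56% × 37% = 5.18%.
Via Everline: 44% × 37% = 16.28%.
Total: 3.5% + 35% + 5.18% + 16.28% = 59.96%.

59.96%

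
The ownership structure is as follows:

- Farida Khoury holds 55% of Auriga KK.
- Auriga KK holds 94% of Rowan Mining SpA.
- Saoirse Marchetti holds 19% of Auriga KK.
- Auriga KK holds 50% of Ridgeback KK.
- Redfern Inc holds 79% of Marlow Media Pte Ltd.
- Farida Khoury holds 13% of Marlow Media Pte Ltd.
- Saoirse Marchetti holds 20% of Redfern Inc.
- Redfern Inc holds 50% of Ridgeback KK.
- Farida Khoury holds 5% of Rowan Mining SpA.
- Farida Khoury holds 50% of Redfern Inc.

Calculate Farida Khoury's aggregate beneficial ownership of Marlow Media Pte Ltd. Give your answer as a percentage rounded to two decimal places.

52.50%

Farida reaches Marlow along 2 paths.
Direct stake: 13% = 13%.
Via Redfern: 50% × 79% = 39.5%.
Total: 13% + 39.5% = 52.5%.
Rounded: 52.50%.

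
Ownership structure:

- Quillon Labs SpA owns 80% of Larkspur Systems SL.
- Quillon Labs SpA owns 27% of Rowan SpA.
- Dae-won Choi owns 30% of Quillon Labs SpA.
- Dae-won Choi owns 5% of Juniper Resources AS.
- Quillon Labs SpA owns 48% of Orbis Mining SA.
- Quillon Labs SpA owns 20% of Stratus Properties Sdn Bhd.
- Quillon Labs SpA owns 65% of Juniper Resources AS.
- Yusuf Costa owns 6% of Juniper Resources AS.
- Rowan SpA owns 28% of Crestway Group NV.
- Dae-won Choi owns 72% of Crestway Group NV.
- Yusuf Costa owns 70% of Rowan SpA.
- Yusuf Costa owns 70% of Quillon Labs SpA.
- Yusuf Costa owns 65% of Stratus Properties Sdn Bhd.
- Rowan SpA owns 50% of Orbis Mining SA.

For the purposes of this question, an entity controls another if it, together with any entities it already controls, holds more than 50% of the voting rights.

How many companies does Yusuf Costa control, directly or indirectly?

6

Yusuf holds 70% of Quillon, so Yusuf controls Quillon.
Quillon and Yusuf together hold 27% + 70% = 97% of Rowan, so Yusuf controls Rowan.
Yusuf and Quillon together hold 65% + 20% = 85% of Stratus, so Yusuf controls Stratus.
Quillon holds 80% of Larkspur, so Yusuf controls Larkspur.
Quillon and Yusuf together hold 65% + 6% = 71% of Juniper, so Yusuf controls Juniper.
Quillon and Rowan together hold 48% + 50% = 98% of Orbis, so Yusuf controls Orbis.
No other company's threshold is met.
Yusuf controls 6 companies.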